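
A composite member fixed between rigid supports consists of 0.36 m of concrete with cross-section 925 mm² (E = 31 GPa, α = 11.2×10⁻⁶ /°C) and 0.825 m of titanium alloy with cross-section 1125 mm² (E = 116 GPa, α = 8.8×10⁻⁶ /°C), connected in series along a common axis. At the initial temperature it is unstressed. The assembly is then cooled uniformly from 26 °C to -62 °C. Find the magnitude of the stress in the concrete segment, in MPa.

Free thermal contraction of the whole bar: Σ αᵢΔT Lᵢ = 11.2×10⁻⁶×88×360 + 8.8×10⁻⁶×88×825 = 0.9937 mm.
The rigid supports impose zero overall length change; the single axial force P common to all segments must satisfy P Σ Lᵢ/(AᵢEᵢ) = δ_free.
The series flexibility is Σ Lᵢ/(AᵢEᵢ) = 360/(925×31×10³) + 825/(1125×116×10³) = 1.888×10⁻⁵ mm/N.
Hence P = δ_free / Σ(L/AE) = 0.9937/1.888×10⁻⁵ = 52.64 kN (tensile).
σ_{concrete} = P / A = 52640 / 925 = 56.91 MPa.

σ ≈ 56.9 MPa (tensile)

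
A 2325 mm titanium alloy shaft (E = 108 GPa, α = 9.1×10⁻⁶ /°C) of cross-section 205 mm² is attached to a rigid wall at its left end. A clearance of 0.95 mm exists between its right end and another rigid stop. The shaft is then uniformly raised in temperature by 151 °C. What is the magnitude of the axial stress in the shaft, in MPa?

σ ≈ 104 MPa (compressive)

If the wall were absent the shaft would grow by αΔT L = 9.1×10⁻⁶ × 151 × 2325 = 3.195 mm.
After closing the 0.95 mm clearance, 3.195 − 0.95 = 2.245 mm of expansion remains to be suppressed by the wall.
That suppressed elongation corresponds to σ = E·Δ/L = 108×10³ × 2.245/2325 = 104.3 MPa.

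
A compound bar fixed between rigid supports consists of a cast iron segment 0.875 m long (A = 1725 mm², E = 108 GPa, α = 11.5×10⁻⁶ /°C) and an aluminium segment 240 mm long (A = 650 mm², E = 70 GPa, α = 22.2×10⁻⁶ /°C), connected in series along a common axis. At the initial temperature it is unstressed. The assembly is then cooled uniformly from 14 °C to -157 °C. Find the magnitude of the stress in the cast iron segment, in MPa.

σ ≈ 153 MPa (tensile)

With the walls removed the bar would change length by δ_free = Σ αᵢΔT Lᵢ = 11.5×10⁻⁶×171×875 + 22.2×10⁻⁶×171×240 = 2.632 mm.
The rigid supports impose zero overall length change; the single axial force P common to all segments must satisfy P Σ Lᵢ/(AᵢEᵢ) = δ_free.
The series flexibility is Σ Lᵢ/(AᵢEᵢ) = 875/(1725×108×10³) + 240/(650×70×10³) = 9.971×10⁻⁶ mm/N.
Hence P = δ_free / Σ(L/AE) = 2.632/9.971×10⁻⁶ = 263.9 kN (tensile).
σ_{cast iron} = P / A = 263900 / 1725 = 153 MPa.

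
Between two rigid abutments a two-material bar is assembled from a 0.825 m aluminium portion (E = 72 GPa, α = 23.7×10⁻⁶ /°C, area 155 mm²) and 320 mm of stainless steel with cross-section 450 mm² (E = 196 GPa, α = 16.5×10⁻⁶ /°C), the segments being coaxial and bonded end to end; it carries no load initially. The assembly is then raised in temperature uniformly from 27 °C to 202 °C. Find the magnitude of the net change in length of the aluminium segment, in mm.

|ΔL| ≈ 0.721 mm

If the supports were absent, the total length change would be Σ αᵢΔT Lᵢ = 23.7×10⁻⁶×175×825 + 16.5×10⁻⁶×175×320 = 4.346 mm.
Since the ends are fixed, an axial force P builds up, equal in every segment, with P · Σ Lᵢ/(AᵢEᵢ) = δ_free.
The series flexibility is Σ Lᵢ/(AᵢEᵢ) = 825/(155×72×10³) + 320/(450×196×10³) = 7.755×10⁻⁵ mm/N.
P = 4.346 / 7.755×10⁻⁵ = 56040 N = 56.04 kN, compressive.
For the aluminium segment, free thermal change = 23.7×10⁻⁶×175×825 = 3.422 mm and elastic change from P = 56040×825/(155×72×10³) = 4.142 mm; these oppose, so the net change is 0.721 mm (segment shortens).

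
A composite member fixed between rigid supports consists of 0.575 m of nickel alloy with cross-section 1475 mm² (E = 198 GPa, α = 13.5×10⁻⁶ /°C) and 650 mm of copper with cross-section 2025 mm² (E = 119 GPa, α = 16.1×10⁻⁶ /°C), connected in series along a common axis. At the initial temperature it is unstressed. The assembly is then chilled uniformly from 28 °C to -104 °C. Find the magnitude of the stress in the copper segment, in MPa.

σ ≈ 255 MPa (tensile)

Free thermal contraction of the whole bar: Σ αᵢΔT Lᵢ = 13.5×10⁻⁶×132×575 + 16.1×10⁻⁶×132×650 = 2.406 mm.
Since the ends are fixed, an axial force P builds up, equal in every segment, with P · Σ Lᵢ/(AᵢEᵢ) = δ_free.
The series flexibility is Σ Lᵢ/(AᵢEᵢ) = 575/(1475×198×10³) + 650/(2025×119×10³) = 4.666×10⁻⁶ mm/N.
Hence P = δ_free / Σ(L/AE) = 2.406/4.666×10⁻⁶ = 515.6 kN (tensile).
σ_{copper} = P / A = 515600 / 2025 = 254.6 MPa.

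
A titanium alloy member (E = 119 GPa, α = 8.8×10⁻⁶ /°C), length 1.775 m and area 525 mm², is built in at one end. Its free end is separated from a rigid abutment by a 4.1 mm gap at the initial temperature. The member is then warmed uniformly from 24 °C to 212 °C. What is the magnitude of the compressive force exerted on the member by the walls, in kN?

P ≈ 0 kN

Free thermal elongation = αΔT L = 8.8×10⁻⁶ × 188 × 1775 = 2.937 mm.
Since δ_free = 2.94 mm is less than the 4.1 mm gap, the member never touches the wall. No axial force develops.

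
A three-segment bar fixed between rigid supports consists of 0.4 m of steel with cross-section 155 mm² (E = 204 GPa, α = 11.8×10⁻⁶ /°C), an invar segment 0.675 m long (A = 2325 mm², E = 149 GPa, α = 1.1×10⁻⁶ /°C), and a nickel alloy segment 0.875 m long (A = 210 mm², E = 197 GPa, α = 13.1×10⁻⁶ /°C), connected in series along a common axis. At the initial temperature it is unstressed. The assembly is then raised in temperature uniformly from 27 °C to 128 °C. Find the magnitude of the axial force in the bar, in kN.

With the walls removed the bar would change length by δ_free = Σ αᵢΔT Lᵢ = 11.8×10⁻⁶×101×400 + 1.1×10⁻⁶×101×675 + 13.1×10⁻⁶×101×875 = 1.709 mm.
Since the ends are fixed, an axial force P builds up, equal in every segment, with P · Σ Lᵢ/(AᵢEᵢ) = δ_free.
The series flexibility is Σ Lᵢ/(AᵢEᵢ) = 400/(155×204×10³) + 675/(2325×149×10³) + 875/(210×197×10³) = 3.575×10⁻⁵ mm/N.
So P = 1.709 / 3.575×10⁻⁵ = 47.82 kN, compressive.

P ≈ 47.8 kN (compressive)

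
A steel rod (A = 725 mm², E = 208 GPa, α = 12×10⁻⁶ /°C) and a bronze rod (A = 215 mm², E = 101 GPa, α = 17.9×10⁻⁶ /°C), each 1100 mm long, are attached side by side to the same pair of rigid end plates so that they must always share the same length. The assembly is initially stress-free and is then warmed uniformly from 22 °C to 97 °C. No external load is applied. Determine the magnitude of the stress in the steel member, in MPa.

Both members must finish at the same length. With the larger α, the bronze tends to over-expand; the plates restrain it, putting the bronze in compression and the steel in tension. With no external load the two internal forces are equal and opposite, magnitude P.
Compatibility of the two members (thermal + elastic change equal): (α₁ − α₂)ΔT = P·[1/(A₁E₁) + 1/(A₂E₂)].
|α₁ − α₂|·ΔT = 5.9×10⁻⁶ × 75 = 0.0004425.
1/(A₁E₁) + 1/(A₂E₂) = 1/(725×208×10³) + 1/(215×101×10³) = 5.268×10⁻⁸ N⁻¹.
So P = 0.0004425 / 5.268×10⁻⁸ = 8.399 kN.
σ_{steel} = P/A₁ = 8399/725 = 11.59 MPa, tensile.

σ ≈ 11.6 MPa (tensile)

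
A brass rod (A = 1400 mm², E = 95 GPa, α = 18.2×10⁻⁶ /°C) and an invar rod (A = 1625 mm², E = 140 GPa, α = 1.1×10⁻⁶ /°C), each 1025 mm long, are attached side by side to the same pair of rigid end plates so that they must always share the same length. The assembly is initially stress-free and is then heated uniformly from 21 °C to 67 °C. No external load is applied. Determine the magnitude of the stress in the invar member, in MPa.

Equilibrium of a rigid end plate with no external load gives equal and opposite internal forces ±P in the two members. Since α_{brass} > α_{invar}, heating drives the brass into compression and the invar into tension.
Setting the final lengths equal and cancelling L: (α₁ − α₂)ΔT = P/(A₁E₁) + P/(A₂E₂).
|α₁ − α₂|·ΔT = 17.1×10⁻⁶ × 46 = 0.0007866.
1/(A₁E₁) + 1/(A₂E₂) = 1/(1400×95×10³) + 1/(1625×140×10³) = 1.191×10⁻⁸ N⁻¹.
So P = 0.0007866 / 1.191×10⁻⁸ = 66.02 kN.
σ_{invar} = P/A₂ = 66020/1625 = 40.63 MPa, tensile.

σ ≈ 40.6 MPa (tensile)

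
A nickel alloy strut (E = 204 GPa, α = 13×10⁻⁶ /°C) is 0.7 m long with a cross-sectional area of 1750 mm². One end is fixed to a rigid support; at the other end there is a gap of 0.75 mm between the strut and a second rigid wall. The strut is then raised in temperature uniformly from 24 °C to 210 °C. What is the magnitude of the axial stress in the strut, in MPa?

σ ≈ 275 MPa (compressive)

If the wall were absent the strut would grow by αΔT L = 13×10⁻⁶ × 186 × 700 = 1.693 mm.
After closing the 0.75 mm clearance, 1.693 − 0.75 = 0.9426 mm of expansion remains to be suppressed by the wall.
That suppressed elongation corresponds to σ = E·Δ/L = 204×10³ × 0.9426/700 = 274.7 MPa.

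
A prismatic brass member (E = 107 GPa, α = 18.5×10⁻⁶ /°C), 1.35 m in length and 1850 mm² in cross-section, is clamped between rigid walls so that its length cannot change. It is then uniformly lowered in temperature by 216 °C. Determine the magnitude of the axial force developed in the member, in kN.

P ≈ 791 kN (tensile)

The ends cannot move, so σ = EαΔT = 107×10³ × 18.5×10⁻⁶ × 216 = 427.6 MPa.
Axial force P = σA = 427.6 × 1850 = 791000 N = 791 kN, tensile.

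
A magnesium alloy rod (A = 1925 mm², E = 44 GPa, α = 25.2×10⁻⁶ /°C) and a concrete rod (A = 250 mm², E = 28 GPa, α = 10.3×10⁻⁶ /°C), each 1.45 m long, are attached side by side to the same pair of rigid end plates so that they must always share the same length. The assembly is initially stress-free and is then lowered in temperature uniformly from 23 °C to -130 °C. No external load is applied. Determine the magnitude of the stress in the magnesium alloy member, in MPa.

Equilibrium of a rigid end plate with no external load gives equal and opposite internal forces ±P in the two members. Since α_{magnesium alloy} > α_{concrete}, cooling drives the magnesium alloy into tension and the concrete into compression.
Compatibility of the two members (thermal + elastic change equal): (α₁ − α₂)ΔT = P·[1/(A₁E₁) + 1/(A₂E₂)].
|α₁ − α₂|·ΔT = 14.9×10⁻⁶ × 153 = 0.00228.
1/(A₁E₁) + 1/(A₂E₂) = 1/(1925×44×10³) + 1/(250×28×10³) = 1.547×10⁻⁷ N⁻¹.
So P = 0.00228 / 1.547×10⁻⁷ = 14.74 kN.
σ_{magnesium alloy} = P/A₁ = 14740/1925 = 7.657 MPa, tensile.

σ ≈ 7.66 MPa (tensile)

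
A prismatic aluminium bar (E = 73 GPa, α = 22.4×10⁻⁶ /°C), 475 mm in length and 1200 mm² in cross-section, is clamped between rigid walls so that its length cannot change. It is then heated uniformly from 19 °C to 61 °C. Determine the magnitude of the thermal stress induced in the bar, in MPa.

σ ≈ 68.7 MPa (compressive)

Because both ends are immovable the net strain is zero, and the suppressed thermal strain is αΔT = 22.4×10⁻⁶ × 42 = 940.8×10⁻⁶.
Hence σ = E·αΔT = 73×10³ × 940.8×10⁻⁶ = 68.68 MPa, compressive.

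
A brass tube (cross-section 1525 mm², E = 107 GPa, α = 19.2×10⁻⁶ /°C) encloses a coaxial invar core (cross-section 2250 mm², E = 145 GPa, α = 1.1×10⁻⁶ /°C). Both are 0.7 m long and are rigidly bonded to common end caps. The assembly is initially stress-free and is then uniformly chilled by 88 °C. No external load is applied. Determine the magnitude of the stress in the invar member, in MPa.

The brass has the larger α, so on cooling it would change length more than the invar if both were free. The rigid plates force a common final length, so the brass is put into tension and the invar into compression, with equal and opposite forces P (no external load).
Setting the final lengths equal and cancelling L: (α₁ − α₂)ΔT = P/(A₁E₁) + P/(A₂E₂).
|α₁ − α₂|·ΔT = 18.1×10⁻⁶ × 88 = 0.001593.
1/(A₁E₁) + 1/(A₂E₂) = 1/(1525×107×10³) + 1/(2250×145×10³) = 9.194×10⁻⁹ N⁻¹.
P = 0.001593 / 9.194×10⁻⁹ = 173300 N = 173.3 kN.
σ_{invar} = P/A₂ = 173300/2250 = 77 MPa, compressive.

σ ≈ 77 MPa (compressive)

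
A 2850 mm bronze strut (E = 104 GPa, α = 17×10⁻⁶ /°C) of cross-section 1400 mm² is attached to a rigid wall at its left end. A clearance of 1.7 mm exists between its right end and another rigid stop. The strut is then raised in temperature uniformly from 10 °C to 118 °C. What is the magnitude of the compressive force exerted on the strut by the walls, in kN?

Unrestrained expansion: δ_free = αΔT L = 17×10⁻⁶ × 108 × 2850 = 5.233 mm.
After closing the 1.7 mm clearance, 5.233 − 1.7 = 3.533 mm of expansion remains to be suppressed by the wall.
So σ = E(δ_free − g)/L = 104×10³ × 3.533/2850 = 128.9 MPa.
Force on the wall = σA = 128.9 × 1400 mm² = 180.5 kN.

P ≈ 180 kN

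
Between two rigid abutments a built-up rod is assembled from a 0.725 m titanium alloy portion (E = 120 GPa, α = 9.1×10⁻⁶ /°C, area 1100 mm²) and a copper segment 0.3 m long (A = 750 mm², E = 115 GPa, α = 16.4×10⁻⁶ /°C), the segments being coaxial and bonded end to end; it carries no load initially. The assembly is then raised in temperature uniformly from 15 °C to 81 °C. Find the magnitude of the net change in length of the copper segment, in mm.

|ΔL| ≈ 0.03 mm

With the walls removed the bar would change length by δ_free = Σ αᵢΔT Lᵢ = 9.1×10⁻⁶×66×725 + 16.4×10⁻⁶×66×300 = 0.7602 mm.
The walls prevent any net length change, so an axial force P (same in every segment) develops. Compatibility: P · Σ Lᵢ/(AᵢEᵢ) = δ_free.
Σ Lᵢ/(AᵢEᵢ) = 725/(1100×120×10³) + 300/(750×115×10³) = 8.971×10⁻⁶ mm/N.
So P = 0.7602 / 8.971×10⁻⁶ = 84.74 kN, compressive.
For the copper segment, free thermal change = 16.4×10⁻⁶×66×300 = 0.3247 mm and elastic change from P = 84740×300/(750×115×10³) = 0.2947 mm; these oppose, so the net change is 0.03 mm (segment lengthens).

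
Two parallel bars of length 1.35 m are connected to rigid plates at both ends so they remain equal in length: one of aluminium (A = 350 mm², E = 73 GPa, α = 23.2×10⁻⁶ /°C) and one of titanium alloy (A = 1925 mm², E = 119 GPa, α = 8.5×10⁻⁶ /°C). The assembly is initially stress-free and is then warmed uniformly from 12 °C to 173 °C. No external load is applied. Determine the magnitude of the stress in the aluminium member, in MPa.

Equilibrium of a rigid end plate with no external load gives equal and opposite internal forces ±P in the two members. Since α_{aluminium} > α_{titanium alloy}, heating drives the aluminium into compression and the titanium alloy into tension.
Setting the final lengths equal and cancelling L: (α₁ − α₂)ΔT = P/(A₁E₁) + P/(A₂E₂).
|α₁ − α₂|·ΔT = 14.7×10⁻⁶ × 161 = 0.002367.
1/(A₁E₁) + 1/(A₂E₂) = 1/(350×73×10³) + 1/(1925×119×10³) = 4.35×10⁻⁸ N⁻¹.
P = 0.002367 / 4.35×10⁻⁸ = 54400 N = 54.4 kN.
σ_{aluminium} = P/A₁ = 54400/350 = 155.4 MPa, compressive.

σ ≈ 155 MPa (compressive)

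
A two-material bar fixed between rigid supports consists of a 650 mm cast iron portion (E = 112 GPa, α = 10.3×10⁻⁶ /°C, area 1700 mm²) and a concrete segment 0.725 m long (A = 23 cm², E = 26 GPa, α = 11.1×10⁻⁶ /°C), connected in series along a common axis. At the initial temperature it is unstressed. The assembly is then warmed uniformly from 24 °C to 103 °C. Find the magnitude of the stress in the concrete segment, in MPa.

Free thermal expansion of the whole bar: Σ αᵢΔT Lᵢ = 10.3×10⁻⁶×79×650 + 11.1×10⁻⁶×79×725 = 1.165 mm.
The rigid supports impose zero overall length change; the single axial force P common to all segments must satisfy P Σ Lᵢ/(AᵢEᵢ) = δ_free.
Σ Lᵢ/(AᵢEᵢ) = 650/(1700×112×10³) + 725/(2300×26×10³) = 1.554×10⁻⁵ mm/N.
P = 1.165 / 1.554×10⁻⁵ = 74960 N = 74.96 kN, compressive.
σ_{concrete} = P / A = 74960 / 2300 = 32.59 MPa.

σ ≈ 32.6 MPa (compressive)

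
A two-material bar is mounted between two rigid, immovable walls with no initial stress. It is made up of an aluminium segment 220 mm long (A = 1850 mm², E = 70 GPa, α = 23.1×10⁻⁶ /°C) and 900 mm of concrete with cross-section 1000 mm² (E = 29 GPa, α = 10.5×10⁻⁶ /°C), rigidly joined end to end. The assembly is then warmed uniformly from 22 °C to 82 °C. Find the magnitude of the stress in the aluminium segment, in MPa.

With the walls removed the bar would change length by δ_free = Σ αᵢΔT Lᵢ = 23.1×10⁻⁶×60×220 + 10.5×10⁻⁶×60×900 = 0.8719 mm.
The rigid supports impose zero overall length change; the single axial force P common to all segments must satisfy P Σ Lᵢ/(AᵢEᵢ) = δ_free.
The series flexibility is Σ Lᵢ/(AᵢEᵢ) = 220/(1850×70×10³) + 900/(1000×29×10³) = 3.273×10⁻⁵ mm/N.
Hence P = δ_free / Σ(L/AE) = 0.8719/3.273×10⁻⁵ = 26.64 kN (compressive).
σ_{aluminium} = P / A = 26640 / 1850 = 14.4 MPa.

σ ≈ 14.4 MPa (compressive)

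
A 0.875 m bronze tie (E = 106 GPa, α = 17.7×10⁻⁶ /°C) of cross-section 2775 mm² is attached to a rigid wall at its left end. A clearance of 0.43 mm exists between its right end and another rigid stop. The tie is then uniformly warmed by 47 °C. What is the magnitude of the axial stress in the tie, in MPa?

If the wall were absent the tie would grow by αΔT L = 17.7×10⁻⁶ × 47 × 875 = 0.7279 mm.
The gap closes (δ_free > 0.43 mm) and the wall then resists a further 0.7279 − 0.43 = 0.2979 mm of expansion.
That suppressed elongation corresponds to σ = E·Δ/L = 106×10³ × 0.2979/875 = 36.09 MPa.

σ ≈ 36.1 MPa (compressive)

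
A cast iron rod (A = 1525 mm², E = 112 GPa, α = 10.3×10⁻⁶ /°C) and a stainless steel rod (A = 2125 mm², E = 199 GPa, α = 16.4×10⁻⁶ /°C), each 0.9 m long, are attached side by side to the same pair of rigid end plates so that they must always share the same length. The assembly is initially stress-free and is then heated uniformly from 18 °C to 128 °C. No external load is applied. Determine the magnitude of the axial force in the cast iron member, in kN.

The stainless steel has the larger α, so on heating it would change length more than the cast iron if both were free. The rigid plates force a common final length, so the stainless steel is put into compression and the cast iron into tension, with equal and opposite forces P (no external load).
Compatibility of the two members (thermal + elastic change equal): (α₁ − α₂)ΔT = P·[1/(A₁E₁) + 1/(A₂E₂)].
|α₁ − α₂|·ΔT = 6.1×10⁻⁶ × 110 = 0.000671.
1/(A₁E₁) + 1/(A₂E₂) = 1/(1525×112×10³) + 1/(2125×199×10³) = 8.22×10⁻⁹ N⁻¹.
P = 0.000671 / 8.22×10⁻⁹ = 81630 N = 81.63 kN.

P ≈ 81.6 kN (tensile in the cast iron)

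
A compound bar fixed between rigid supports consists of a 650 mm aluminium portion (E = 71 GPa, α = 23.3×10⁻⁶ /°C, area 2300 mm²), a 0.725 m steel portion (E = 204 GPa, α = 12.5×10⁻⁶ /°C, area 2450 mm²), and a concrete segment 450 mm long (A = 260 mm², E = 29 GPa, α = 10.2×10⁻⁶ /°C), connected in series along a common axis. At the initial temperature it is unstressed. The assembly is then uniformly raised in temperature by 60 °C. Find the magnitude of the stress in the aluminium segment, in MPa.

σ ≈ 11.5 MPa (compressive)

Free thermal expansion of the whole bar: Σ αᵢΔT Lᵢ = 23.3×10⁻⁶×60×650 + 12.5×10⁻⁶×60×725 + 10.2×10⁻⁶×60×450 = 1.728 mm.
The rigid supports impose zero overall length change; the single axial force P common to all segments must satisfy P Σ Lᵢ/(AᵢEᵢ) = δ_free.
The series flexibility is Σ Lᵢ/(AᵢEᵢ) = 650/(2300×71×10³) + 725/(2450×204×10³) + 450/(260×29×10³) = 6.511×10⁻⁵ mm/N.
So P = 1.728 / 6.511×10⁻⁵ = 26.54 kN, compressive.
σ_{aluminium} = P / A = 26540 / 2300 = 11.54 MPa.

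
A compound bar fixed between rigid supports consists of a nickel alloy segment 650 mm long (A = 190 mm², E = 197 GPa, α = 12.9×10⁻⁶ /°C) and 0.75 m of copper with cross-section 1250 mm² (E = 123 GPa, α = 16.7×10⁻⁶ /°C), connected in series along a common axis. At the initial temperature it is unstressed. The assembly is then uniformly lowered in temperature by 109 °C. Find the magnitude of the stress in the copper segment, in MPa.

If the supports were absent, the total length change would be Σ αᵢΔT Lᵢ = 12.9×10⁻⁶×109×650 + 16.7×10⁻⁶×109×750 = 2.279 mm.
Since the ends are fixed, an axial force P builds up, equal in every segment, with P · Σ Lᵢ/(AᵢEᵢ) = δ_free.
The series flexibility is Σ Lᵢ/(AᵢEᵢ) = 650/(190×197×10³) + 750/(1250×123×10³) = 2.224×10⁻⁵ mm/N.
Hence P = δ_free / Σ(L/AE) = 2.279/2.224×10⁻⁵ = 102.5 kN (tensile).
σ_{copper} = P / A = 102500 / 1250 = 81.97 MPa.

σ ≈ 82 MPa (tensile)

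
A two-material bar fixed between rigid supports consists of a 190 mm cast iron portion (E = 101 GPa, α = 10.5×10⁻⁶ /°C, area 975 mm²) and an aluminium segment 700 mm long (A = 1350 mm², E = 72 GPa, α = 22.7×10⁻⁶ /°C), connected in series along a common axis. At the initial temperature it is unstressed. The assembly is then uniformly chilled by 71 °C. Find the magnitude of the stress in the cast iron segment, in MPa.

σ ≈ 143 MPa (tensile)

With the walls removed the bar would change length by δ_free = Σ αᵢΔT Lᵢ = 10.5×10⁻⁶×71×190 + 22.7×10⁻⁶×71×700 = 1.27 mm.
The walls prevent any net length change, so an axial force P (same in every segment) develops. Compatibility: P · Σ Lᵢ/(AᵢEᵢ) = δ_free.
The series flexibility is Σ Lᵢ/(AᵢEᵢ) = 190/(975×101×10³) + 700/(1350×72×10³) = 9.131×10⁻⁶ mm/N.
Hence P = δ_free / Σ(L/AE) = 1.27/9.131×10⁻⁶ = 139.1 kN (tensile).
σ_{cast iron} = P / A = 139100 / 975 = 142.6 MPa.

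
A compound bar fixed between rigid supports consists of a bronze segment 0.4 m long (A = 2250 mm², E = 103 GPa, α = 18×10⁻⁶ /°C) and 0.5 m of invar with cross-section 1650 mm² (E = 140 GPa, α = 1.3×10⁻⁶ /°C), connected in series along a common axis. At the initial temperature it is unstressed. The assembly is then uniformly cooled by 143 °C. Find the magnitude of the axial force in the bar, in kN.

Free thermal contraction of the whole bar: Σ αᵢΔT Lᵢ = 18×10⁻⁶×143×400 + 1.3×10⁻⁶×143×500 = 1.123 mm.
The rigid supports impose zero overall length change; the single axial force P common to all segments must satisfy P Σ Lᵢ/(AᵢEᵢ) = δ_free.
The series flexibility is Σ Lᵢ/(AᵢEᵢ) = 400/(2250×103×10³) + 500/(1650×140×10³) = 3.891×10⁻⁶ mm/N.
So P = 1.123 / 3.891×10⁻⁶ = 288.5 kN, tensile.

P ≈ 289 kN (tensile)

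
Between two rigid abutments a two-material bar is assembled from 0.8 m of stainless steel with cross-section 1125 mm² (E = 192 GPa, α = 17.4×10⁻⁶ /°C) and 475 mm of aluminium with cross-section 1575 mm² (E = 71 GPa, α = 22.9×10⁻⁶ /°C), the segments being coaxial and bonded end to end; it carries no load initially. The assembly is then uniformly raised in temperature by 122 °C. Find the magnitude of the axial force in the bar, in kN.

P ≈ 380 kN (compressive)

If the supports were absent, the total length change would be Σ αᵢΔT Lᵢ = 17.4×10⁻⁶×122×800 + 22.9×10⁻⁶×122×475 = 3.025 mm.
The rigid supports impose zero overall length change; the single axial force P common to all segments must satisfy P Σ Lᵢ/(AᵢEᵢ) = δ_free.
Σ Lᵢ/(AᵢEᵢ) = 800/(1125×192×10³) + 475/(1575×71×10³) = 7.951×10⁻⁶ mm/N.
P = 3.025 / 7.951×10⁻⁶ = 380500 N = 380.5 kN, compressive.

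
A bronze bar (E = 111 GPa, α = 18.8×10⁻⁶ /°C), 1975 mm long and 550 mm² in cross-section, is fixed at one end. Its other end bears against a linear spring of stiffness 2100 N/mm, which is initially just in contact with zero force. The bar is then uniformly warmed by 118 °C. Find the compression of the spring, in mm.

If the spring were absent the bar would lengthen by αΔT L = 18.8×10⁻⁶ × 118 × 1975 = 4.381 mm.
Let P be the compressive force at the spring. The bar shortens elastically by PL/(AE) and the spring compresses by P/k; together these equal δ_free.
P [ L/(AE) + 1/k ] = δ_free → P [ 1975/(550×111×10³) + 1/(2100) ] = 4.381.
P = 4.381 / 0.0005085 = 8616 N.
Spring compression = P/k = 8616/(2100) = 4.103 mm.

δ ≈ 4.1 mm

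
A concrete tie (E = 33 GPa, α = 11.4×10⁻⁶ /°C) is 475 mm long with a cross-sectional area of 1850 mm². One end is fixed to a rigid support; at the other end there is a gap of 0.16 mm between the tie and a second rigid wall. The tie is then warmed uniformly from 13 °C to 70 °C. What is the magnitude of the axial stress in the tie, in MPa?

σ ≈ 10.3 MPa (compressive)

Unrestrained expansion: δ_free = αΔT L = 11.4×10⁻⁶ × 57 × 475 = 0.3087 mm.
This exceeds the 0.16 mm gap, so the wall pushes back. The portion of expansion that must be recovered elastically is δ_free − gap = 0.3087 − 0.16 = 0.1487 mm.
So σ = E(δ_free − g)/L = 33×10³ × 0.1487/475 = 10.33 MPa.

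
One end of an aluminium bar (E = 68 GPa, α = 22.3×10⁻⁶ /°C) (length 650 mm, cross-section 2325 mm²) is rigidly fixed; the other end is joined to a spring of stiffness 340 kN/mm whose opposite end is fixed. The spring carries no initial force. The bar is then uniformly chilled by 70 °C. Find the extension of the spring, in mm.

δ ≈ 0.423 mm

The unrestrained thermal change is αΔT L = 22.3×10⁻⁶ × 70 × 650 = 1.015 mm.
Let P be the tensile force in the spring. The bar extends elastically by PL/(AE) and the spring stretches by P/k; together these equal δ_free.
P [ L/(AE) + 1/k ] = δ_free → P [ 650/(2325×68×10³) + 1/(340×10³) ] = 1.015.
P = 1.015 / 7.052×10⁻⁶ = 143900 N.
Spring extension = P/k = 143900/(340×10³) = 0.4231 mm.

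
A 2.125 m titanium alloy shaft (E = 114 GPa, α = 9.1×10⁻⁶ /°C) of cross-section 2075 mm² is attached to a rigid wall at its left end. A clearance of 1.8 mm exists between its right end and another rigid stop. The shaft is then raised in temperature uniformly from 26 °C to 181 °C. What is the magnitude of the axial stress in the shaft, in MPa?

σ ≈ 64.2 MPa (compressive)

Unrestrained expansion: δ_free = αΔT L = 9.1×10⁻⁶ × 155 × 2125 = 2.997 mm.
After closing the 1.8 mm clearance, 2.997 − 1.8 = 1.197 mm of expansion remains to be suppressed by the wall.
Compatibility: PL/(AE) = 1.197 mm, so σ = P/A = E × (1.197/2125) = 64.23 MPa.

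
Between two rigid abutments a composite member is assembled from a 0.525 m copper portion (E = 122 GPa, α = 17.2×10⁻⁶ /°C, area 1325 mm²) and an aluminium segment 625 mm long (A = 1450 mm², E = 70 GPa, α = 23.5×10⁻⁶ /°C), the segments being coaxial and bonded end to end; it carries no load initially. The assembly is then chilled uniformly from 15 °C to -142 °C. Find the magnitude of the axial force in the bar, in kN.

With the walls removed the bar would change length by δ_free = Σ αᵢΔT Lᵢ = 17.2×10⁻⁶×157×525 + 23.5×10⁻⁶×157×625 = 3.724 mm.
Since the ends are fixed, an axial force P builds up, equal in every segment, with P · Σ Lᵢ/(AᵢEᵢ) = δ_free.
Σ Lᵢ/(AᵢEᵢ) = 525/(1325×122×10³) + 625/(1450×70×10³) = 9.405×10⁻⁶ mm/N.
P = 3.724 / 9.405×10⁻⁶ = 395900 N = 395.9 kN, tensile.

P ≈ 396 kN (tensile)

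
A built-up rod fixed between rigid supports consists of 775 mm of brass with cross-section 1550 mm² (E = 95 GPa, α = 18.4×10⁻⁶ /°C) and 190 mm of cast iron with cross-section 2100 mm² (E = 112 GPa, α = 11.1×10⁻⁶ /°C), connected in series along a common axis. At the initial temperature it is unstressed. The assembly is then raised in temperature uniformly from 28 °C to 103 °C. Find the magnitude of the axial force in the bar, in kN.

With the walls removed the bar would change length by δ_free = Σ αᵢΔT Lᵢ = 18.4×10⁻⁶×75×775 + 11.1×10⁻⁶×75×190 = 1.228 mm.
The walls prevent any net length change, so an axial force P (same in every segment) develops. Compatibility: P · Σ Lᵢ/(AᵢEᵢ) = δ_free.
The series flexibility is Σ Lᵢ/(AᵢEᵢ) = 775/(1550×95×10³) + 190/(2100×112×10³) = 6.071×10⁻⁶ mm/N.
P = 1.228 / 6.071×10⁻⁶ = 202200 N = 202.2 kN, compressive.

P ≈ 202 kN (compressive)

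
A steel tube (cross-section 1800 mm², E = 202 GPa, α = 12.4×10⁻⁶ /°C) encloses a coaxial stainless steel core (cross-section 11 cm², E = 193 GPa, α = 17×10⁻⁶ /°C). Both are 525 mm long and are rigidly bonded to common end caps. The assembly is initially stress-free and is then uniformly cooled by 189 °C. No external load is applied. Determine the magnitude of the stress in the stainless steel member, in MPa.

σ ≈ 106 MPa (tensile)

The stainless steel has the larger α, so on cooling it would change length more than the steel if both were free. The rigid plates force a common final length, so the stainless steel is put into tension and the steel into compression, with equal and opposite forces P (no external load).
Equating the net (thermal + elastic) strains gives |α₁ − α₂|·ΔT = P·[1/(A₁E₁) + 1/(A₂E₂)].
|α₁ − α₂|·ΔT = 4.6×10⁻⁶ × 189 = 0.0008694.
1/(A₁E₁) + 1/(A₂E₂) = 1/(1800×202×10³) + 1/(1100×193×10³) = 7.461×10⁻⁹ N⁻¹.
P = 0.0008694 / 7.461×10⁻⁹ = 116500 N = 116.5 kN.
σ_{stainless steel} = P/A₂ = 116500/1100 = 105.9 MPa, tensile.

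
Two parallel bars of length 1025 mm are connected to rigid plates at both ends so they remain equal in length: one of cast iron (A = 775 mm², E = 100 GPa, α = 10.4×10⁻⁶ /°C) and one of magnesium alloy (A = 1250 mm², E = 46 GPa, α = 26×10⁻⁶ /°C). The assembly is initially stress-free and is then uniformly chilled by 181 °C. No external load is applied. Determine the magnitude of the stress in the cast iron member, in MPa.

σ ≈ 120 MPa (compressive)

Both members must finish at the same length. With the larger α, the magnesium alloy tends to over-contract; the plates restrain it, putting the magnesium alloy in tension and the cast iron in compression. With no external load the two internal forces are equal and opposite, magnitude P.
Compatibility of the two members (thermal + elastic change equal): (α₁ − α₂)ΔT = P·[1/(A₁E₁) + 1/(A₂E₂)].
|α₁ − α₂|·ΔT = 15.6×10⁻⁶ × 181 = 0.002824.
1/(A₁E₁) + 1/(A₂E₂) = 1/(775×100×10³) + 1/(1250×46×10³) = 3.029×10⁻⁸ N⁻¹.
P = 0.002824 / 3.029×10⁻⁸ = 93200 N = 93.2 kN.
σ_{cast iron} = P/A₁ = 93200/775 = 120.3 MPa, compressive.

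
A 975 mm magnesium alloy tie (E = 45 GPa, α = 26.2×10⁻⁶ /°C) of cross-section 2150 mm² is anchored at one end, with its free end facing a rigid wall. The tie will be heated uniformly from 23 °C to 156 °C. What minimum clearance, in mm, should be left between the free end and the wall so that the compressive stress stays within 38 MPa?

g ≈ 2.57 mm

Free expansion if unrestrained: δ_free = αΔT L = 26.2×10⁻⁶ × 133 × 975 = 3.397 mm.
A stress of 38 MPa corresponds to the wall pushing the tie back by σL/E = 38×975/(45×10³) = 0.8233 mm.
The gap must absorb the remainder: g_min = 3.397 − 0.8233 = 2.574 mm.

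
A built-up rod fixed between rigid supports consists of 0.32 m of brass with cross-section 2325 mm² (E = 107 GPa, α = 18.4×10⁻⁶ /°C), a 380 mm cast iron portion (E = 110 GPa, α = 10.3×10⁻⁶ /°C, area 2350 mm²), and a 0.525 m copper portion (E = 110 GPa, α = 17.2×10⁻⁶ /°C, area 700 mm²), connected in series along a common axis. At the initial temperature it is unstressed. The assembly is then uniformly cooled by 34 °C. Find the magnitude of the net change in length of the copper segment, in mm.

|ΔL| ≈ 0.149 mm

Free thermal contraction of the whole bar: Σ αᵢΔT Lᵢ = 18.4×10⁻⁶×34×320 + 10.3×10⁻⁶×34×380 + 17.2×10⁻⁶×34×525 = 0.6403 mm.
Since the ends are fixed, an axial force P builds up, equal in every segment, with P · Σ Lᵢ/(AᵢEᵢ) = δ_free.
The series flexibility is Σ Lᵢ/(AᵢEᵢ) = 320/(2325×107×10³) + 380/(2350×110×10³) + 525/(700×110×10³) = 9.575×10⁻⁶ mm/N.
So P = 0.6403 / 9.575×10⁻⁶ = 66.87 kN, tensile.
For the copper segment, free thermal change = 17.2×10⁻⁶×34×525 = 0.307 mm and elastic change from P = 66870×525/(700×110×10³) = 0.456 mm; these oppose, so the net change is 0.149 mm (segment lengthens).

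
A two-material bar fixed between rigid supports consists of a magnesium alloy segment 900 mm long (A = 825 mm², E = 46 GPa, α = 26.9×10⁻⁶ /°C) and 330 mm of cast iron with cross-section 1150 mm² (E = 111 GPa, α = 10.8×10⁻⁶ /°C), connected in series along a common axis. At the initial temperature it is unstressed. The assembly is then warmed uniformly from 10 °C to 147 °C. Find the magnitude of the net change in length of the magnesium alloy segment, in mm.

|ΔL| ≈ 0.114 mm

If the supports were absent, the total length change would be Σ αᵢΔT Lᵢ = 26.9×10⁻⁶×137×900 + 10.8×10⁻⁶×137×330 = 3.805 mm.
The walls prevent any net length change, so an axial force P (same in every segment) develops. Compatibility: P · Σ Lᵢ/(AᵢEᵢ) = δ_free.
Σ Lᵢ/(AᵢEᵢ) = 900/(825×46×10³) + 330/(1150×111×10³) = 2.63×10⁻⁵ mm/N.
P = 3.805 / 2.63×10⁻⁵ = 144700 N = 144.7 kN, compressive.
For the magnesium alloy segment, free thermal change = 26.9×10⁻⁶×137×900 = 3.317 mm and elastic change from P = 144700×900/(825×46×10³) = 3.431 mm; these oppose, so the net change is 0.114 mm (segment shortens).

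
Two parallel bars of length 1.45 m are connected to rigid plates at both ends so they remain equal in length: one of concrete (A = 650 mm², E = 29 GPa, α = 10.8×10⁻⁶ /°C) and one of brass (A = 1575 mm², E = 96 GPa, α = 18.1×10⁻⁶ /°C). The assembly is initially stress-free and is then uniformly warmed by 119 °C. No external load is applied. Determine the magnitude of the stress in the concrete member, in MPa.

Equilibrium of a rigid end plate with no external load gives equal and opposite internal forces ±P in the two members. Since α_{brass} > α_{concrete}, heating drives the brass into compression and the concrete into tension.
Setting the final lengths equal and cancelling L: (α₁ − α₂)ΔT = P/(A₁E₁) + P/(A₂E₂).
|α₁ − α₂|·ΔT = 7.3×10⁻⁶ × 119 = 0.0008687.
1/(A₁E₁) + 1/(A₂E₂) = 1/(650×29×10³) + 1/(1575×96×10³) = 5.966×10⁻⁸ N⁻¹.
P = 0.0008687 / 5.966×10⁻⁸ = 14560 N = 14.56 kN.
σ_{concrete} = P/A₁ = 14560/650 = 22.4 MPa, tensile.

σ ≈ 22.4 MPa (tensile)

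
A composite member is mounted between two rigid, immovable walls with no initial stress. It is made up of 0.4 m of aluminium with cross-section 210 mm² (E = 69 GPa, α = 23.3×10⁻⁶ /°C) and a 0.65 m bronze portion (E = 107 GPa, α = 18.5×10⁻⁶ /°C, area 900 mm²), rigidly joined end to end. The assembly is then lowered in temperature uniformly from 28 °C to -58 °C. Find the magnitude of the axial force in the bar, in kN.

P ≈ 53.4 kN (tensile)

Free thermal contraction of the whole bar: Σ αᵢΔT Lᵢ = 23.3×10⁻⁶×86×400 + 18.5×10⁻⁶×86×650 = 1.836 mm.
The rigid supports impose zero overall length change; the single axial force P common to all segments must satisfy P Σ Lᵢ/(AᵢEᵢ) = δ_free.
The series flexibility is Σ Lᵢ/(AᵢEᵢ) = 400/(210×69×10³) + 650/(900×107×10³) = 3.435×10⁻⁵ mm/N.
So P = 1.836 / 3.435×10⁻⁵ = 53.43 kN, tensile.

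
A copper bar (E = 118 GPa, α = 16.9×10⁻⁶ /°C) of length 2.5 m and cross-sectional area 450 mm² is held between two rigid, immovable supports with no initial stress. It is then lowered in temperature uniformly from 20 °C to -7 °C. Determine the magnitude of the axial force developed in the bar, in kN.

P ≈ 24.2 kN (tensile)

Full restraint means ε = 0, so the stress is σ = EαΔT = 118×10³ × 16.9×10⁻⁶ × 27 = 53.84 MPa.
P = AEαΔT = 450 × 118×10³ × 16.9×10⁻⁶ × 27 = 24.23 kN (tensile).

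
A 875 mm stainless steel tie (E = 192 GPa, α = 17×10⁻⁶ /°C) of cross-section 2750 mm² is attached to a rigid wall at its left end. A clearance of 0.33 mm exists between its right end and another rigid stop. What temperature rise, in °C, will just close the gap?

Contact occurs when the free expansion equals the gap: αΔT L = 0.33 mm.
So ΔT = g/(αL) = 0.33/(17×10⁻⁶ × 875) = 22.18 °C.

ΔT ≈ 22.2 °C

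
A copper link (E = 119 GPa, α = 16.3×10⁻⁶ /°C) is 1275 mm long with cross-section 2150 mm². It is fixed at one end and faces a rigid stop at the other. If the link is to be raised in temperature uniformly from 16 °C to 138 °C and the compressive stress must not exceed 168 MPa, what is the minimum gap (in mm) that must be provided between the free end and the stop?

g ≈ 0.735 mm

With no wall the link would lengthen by αΔT L = 16.3×10⁻⁶ × 122 × 1275 = 2.535 mm.
At the allowable stress the elastic shortening the wall may impose is σL/E = 168 × 1275 / (119×10³) = 1.8 mm.
So the gap has to take up the difference, g_min = δ_free − σL/E = 2.535 − 1.8 = 0.7355 mm.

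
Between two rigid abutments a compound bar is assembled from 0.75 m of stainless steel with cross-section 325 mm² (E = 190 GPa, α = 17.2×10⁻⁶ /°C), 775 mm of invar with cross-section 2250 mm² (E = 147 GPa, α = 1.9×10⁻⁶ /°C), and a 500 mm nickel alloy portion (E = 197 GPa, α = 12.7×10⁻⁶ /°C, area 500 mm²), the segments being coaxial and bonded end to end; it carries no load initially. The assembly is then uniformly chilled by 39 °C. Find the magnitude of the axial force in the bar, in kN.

P ≈ 41.3 kN (tensile)

Free thermal contraction of the whole bar: Σ αᵢΔT Lᵢ = 17.2×10⁻⁶×39×750 + 1.9×10⁻⁶×39×775 + 12.7×10⁻⁶×39×500 = 0.8082 mm.
Since the ends are fixed, an axial force P builds up, equal in every segment, with P · Σ Lᵢ/(AᵢEᵢ) = δ_free.
The series flexibility is Σ Lᵢ/(AᵢEᵢ) = 750/(325×190×10³) + 775/(2250×147×10³) + 500/(500×197×10³) = 1.957×10⁻⁵ mm/N.
Hence P = δ_free / Σ(L/AE) = 0.8082/1.957×10⁻⁵ = 41.31 kN (tensile).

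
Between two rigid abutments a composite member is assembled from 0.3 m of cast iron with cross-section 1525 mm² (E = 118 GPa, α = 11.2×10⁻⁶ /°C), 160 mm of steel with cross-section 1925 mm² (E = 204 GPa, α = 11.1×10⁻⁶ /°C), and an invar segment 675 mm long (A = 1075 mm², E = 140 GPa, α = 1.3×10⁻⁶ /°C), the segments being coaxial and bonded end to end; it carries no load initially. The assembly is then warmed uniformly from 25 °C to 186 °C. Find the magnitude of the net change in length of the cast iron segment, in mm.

|ΔL| ≈ 0.295 mm

Free thermal expansion of the whole bar: Σ αᵢΔT Lᵢ = 11.2×10⁻⁶×161×300 + 11.1×10⁻⁶×161×160 + 1.3×10⁻⁶×161×675 = 0.9682 mm.
The walls prevent any net length change, so an axial force P (same in every segment) develops. Compatibility: P · Σ Lᵢ/(AᵢEᵢ) = δ_free.
The series flexibility is Σ Lᵢ/(AᵢEᵢ) = 300/(1525×118×10³) + 160/(1925×204×10³) + 675/(1075×140×10³) = 6.56×10⁻⁶ mm/N.
So P = 0.9682 / 6.56×10⁻⁶ = 147.6 kN, compressive.
For the cast iron segment, free thermal change = 11.2×10⁻⁶×161×300 = 0.541 mm and elastic change from P = 147600×300/(1525×118×10³) = 0.2461 mm; these oppose, so the net change is 0.295 mm (segment lengthens).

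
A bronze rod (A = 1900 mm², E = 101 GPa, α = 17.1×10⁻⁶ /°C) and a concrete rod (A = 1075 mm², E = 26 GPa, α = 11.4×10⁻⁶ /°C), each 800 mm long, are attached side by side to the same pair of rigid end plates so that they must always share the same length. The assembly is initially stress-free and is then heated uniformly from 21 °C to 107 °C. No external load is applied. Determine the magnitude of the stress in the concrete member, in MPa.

σ ≈ 11.1 MPa (tensile)

The bronze has the larger α, so on heating it would change length more than the concrete if both were free. The rigid plates force a common final length, so the bronze is put into compression and the concrete into tension, with equal and opposite forces P (no external load).
Equating the net (thermal + elastic) strains gives |α₁ − α₂|·ΔT = P·[1/(A₁E₁) + 1/(A₂E₂)].
|α₁ − α₂|·ΔT = 5.7×10⁻⁶ × 86 = 0.0004902.
1/(A₁E₁) + 1/(A₂E₂) = 1/(1900×101×10³) + 1/(1075×26×10³) = 4.099×10⁻⁸ N⁻¹.
So P = 0.0004902 / 4.099×10⁻⁸ = 11.96 kN.
σ_{concrete} = P/A₂ = 11960/1075 = 11.12 MPa, tensile.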